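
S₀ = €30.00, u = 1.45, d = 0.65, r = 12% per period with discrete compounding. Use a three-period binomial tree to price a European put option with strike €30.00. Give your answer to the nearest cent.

€3.57

Risk-neutral probability p = (1 + 0.12 − 0.65)/(1.45 − 0.65) = 0.4700/0.8000 = 0.5875
Terminal stock prices: S_uuu = 91.46, S_uud = 41, S_udd = 18.38, S_ddd = 8.239
Terminal payoffs (K − S): max(-61.46, 0) = 0, max(-11, 0) = 0, max(11.62, 0) = 11.62, max(21.76, 0) = 21.76
Node uu (S = 63.08): V_uu = 1/1.12·[0.5875·0.0000 + 0.4125·0.0000] = 0.0000
Node ud (S = 28.28): V_ud = 1/1.12·[0.5875·0.0000 + 0.4125·11.6212] = 4.2801
Node dd (S = 12.68): V_dd = 1/1.12·[0.5875·11.6212 + 0.4125·21.7613] = 14.1107
Node u (S = 43.5): V_u = 1/1.12·[0.5875·0.0000 + 0.4125·4.2801] = 1.5764
Node d (S = 19.5): V_d = 1/1.12·[0.5875·4.2801 + 0.4125·14.1107] = 7.4422
Node 0 (S = 30): V_0 = 1/1.12·[0.5875·1.5764 + 0.4125·7.4422] = 3.5679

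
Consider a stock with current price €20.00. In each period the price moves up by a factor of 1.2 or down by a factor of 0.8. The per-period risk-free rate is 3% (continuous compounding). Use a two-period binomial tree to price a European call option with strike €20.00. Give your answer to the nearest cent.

Risk-neutral probability p = (e^0.03 − 0.8)/(1.2 − 0.8) = 0.2305/0.4000 = 0.5761
Terminal stock prices: S_uu = 28.8, S_ud = 19.2, S_dd = 12.8
Terminal payoffs (S − K): max(8.8, 0) = 8.8, max(-0.8, 0) = 0, max(-7.2, 0) = 0
Node u (S = 24): V_u = e^(−0.03)·[0.5761·8.8000 + 0.4239·0.0000] = 4.9202
Node d (S = 16): V_d = e^(−0.03)·[0.5761·0.0000 + 0.4239·0.0000] = 0.0000
Node 0 (S = 20): V_0 = e^(−0.03)·[0.5761·4.9202 + 0.4239·0.0000] = 2.7509

€2.75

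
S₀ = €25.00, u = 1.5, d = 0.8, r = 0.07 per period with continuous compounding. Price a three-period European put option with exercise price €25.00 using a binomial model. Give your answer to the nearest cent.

€2.61

Risk-neutral probability p = (e^0.07 − 0.8)/(1.5 − 0.8) = 0.2725/0.7000 = 0.3893
Terminal stock prices: S_uuu = 84.38, S_uud = 45, S_udd = 24, S_ddd = 12.8
Terminal payoffs (K − S): max(-59.38, 0) = 0, max(-20, 0) = 0, max(1, 0) = 1, max(12.2, 0) = 12.2
Node uu (S = 56.25): V_uu = e^(−0.07)·[0.3893·0.0000 + 0.6107·0.0000] = 0.0000
Node ud (S = 30): V_ud = e^(−0.07)·[0.3893·0.0000 + 0.6107·1.0000] = 0.5694
Node dd (S = 16): V_dd = e^(−0.07)·[0.3893·1.0000 + 0.6107·12.2000] = 7.3098
Node u (S = 37.5): V_u = e^(−0.07)·[0.3893·0.0000 + 0.6107·0.5694] = 0.3242
Node d (S = 20): V_d = e^(−0.07)·[0.3893·0.5694 + 0.6107·7.3098] = 4.3690
Node 0 (S = 25): V_0 = e^(−0.07)·[0.3893·0.3242 + 0.6107·4.3690] = 2.6055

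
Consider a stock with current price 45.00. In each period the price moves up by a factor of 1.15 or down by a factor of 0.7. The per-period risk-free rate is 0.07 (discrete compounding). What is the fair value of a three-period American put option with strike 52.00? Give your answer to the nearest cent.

7.00

Risk-neutral probability p = (1 + 0.07 − 0.7)/(1.15 − 0.7) = 0.3700/0.4500 = 0.8222
Terminal stock prices: S_uuu = 68.44, S_uud = 41.66, S_udd = 25.36, S_ddd = 15.43
Terminal payoffs (K − S): max(-16.44, 0) = 0, max(10.34, 0) = 10.34, max(26.64, 0) = 26.64, max(36.57, 0) = 36.57
Node uu (S = 59.51): continuation = 1/1.07·[0.8222·0.0000 + 0.1778·10.3413] = 1.7182; exercise value = 0.0000 ≤ continuation, so V_uu = 1.7182
Node ud (S = 36.22): continuation = 1/1.07·[0.8222·10.3413 + 0.1778·26.6425] = 12.3731; exercise value = 15.7750 > continuation, so V_ud = 15.7750 (exercise)
Node dd (S = 22.05): continuation = 1/1.07·[0.8222·26.6425 + 0.1778·36.5650] = 26.5481; exercise value = 29.9500 > continuation, so V_dd = 29.9500 (exercise)
Node u (S = 51.75): continuation = 1/1.07·[0.8222·1.7182 + 0.1778·15.7750] = 3.9413; exercise value = 0.2500 ≤ continuation, so V_u = 3.9413
Node d (S = 31.5): continuation = 1/1.07·[0.8222·15.7750 + 0.1778·29.9500] = 17.0981; exercise value = 20.5000 > continuation, so V_d = 20.5000 (exercise)
Node 0 (S = 45): continuation = 1/1.07·[0.8222·3.9413 + 0.1778·20.5000] = 6.4346; exercise value = 7.0000 > continuation, so V_0 = 7.0000 (exercise)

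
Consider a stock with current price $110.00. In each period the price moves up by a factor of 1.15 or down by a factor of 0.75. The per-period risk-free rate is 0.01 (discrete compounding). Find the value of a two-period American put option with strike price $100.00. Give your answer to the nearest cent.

$7.21

Risk-neutral probability p = (1 + 0.01 − 0.75)/(1.15 − 0.75) = 0.2600/0.4000 = 0.6500
Terminal stock prices: S_uu = 145.5, S_ud = 94.87, S_dd = 61.88
Terminal payoffs (K − S): max(-45.47, 0) = 0, max(5.125, 0) = 5.125, max(38.12, 0) = 38.12
Node u (S = 126.5): continuation = 1/1.01·[0.6500·0.0000 + 0.3500·5.1250] = 1.7760; exercise value = 0.0000 ≤ continuation, so V_u = 1.7760
Node d (S = 82.5): continuation = 1/1.01·[0.6500·5.1250 + 0.3500·38.1250] = 16.5099; exercise value = 17.5000 > continuation, so V_d = 17.5000 (exercise)
Node 0 (S = 110): continuation = 1/1.01·[0.6500·1.7760 + 0.3500·17.5000] = 7.2073; exercise value = 0.0000 ≤ continuation, so V_0 = 7.2073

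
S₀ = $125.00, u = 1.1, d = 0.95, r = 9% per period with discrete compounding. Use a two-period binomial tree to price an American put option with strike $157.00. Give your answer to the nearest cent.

$32.00

Risk-neutral probability p = (1 + 0.09 − 0.95)/(1.1 − 0.95) = 0.1400/0.1500 = 0.9333
Terminal stock prices: S_uu = 151.3, S_ud = 130.6, S_dd = 112.8
Terminal payoffs (K − S): max(5.75, 0) = 5.75, max(26.38, 0) = 26.38, max(44.19, 0) = 44.19
Node u (S = 137.5): continuation = 1/1.09·[0.9333·5.7500 + 0.0667·26.3750] = 6.5367; exercise value = 19.5000 > continuation, so V_u = 19.5000 (exercise)
Node d (S = 118.8): continuation = 1/1.09·[0.9333·26.3750 + 0.0667·44.1875] = 25.2867; exercise value = 38.2500 > continuation, so V_d = 38.2500 (exercise)
Node 0 (S = 125): continuation = 1/1.09·[0.9333·19.5000 + 0.0667·38.2500] = 19.0367; exercise value = 32.0000 > continuation, so V_0 = 32.0000 (exercise)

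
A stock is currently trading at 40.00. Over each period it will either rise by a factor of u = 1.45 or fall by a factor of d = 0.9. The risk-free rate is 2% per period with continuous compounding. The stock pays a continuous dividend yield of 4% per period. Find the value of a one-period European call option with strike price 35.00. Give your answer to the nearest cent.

4.12

Per-period risk-free factor R = e^0.02 = 1.0202; dividend-adjusted growth = e^(0.02−0.04) = 0.9802.
Risk-neutral probability p = (0.9802 − 0.9)/(1.45 − 0.9) = 0.0802/0.5500 = 0.1458
Terminal stock prices: S_u = 58, S_d = 36
Terminal payoffs (S − K): max(23, 0) = 23, max(1, 0) = 1
Node 0 (S = 40): V_0 = e^(−0.02)·[0.1458·23.0000 + 0.8542·1.0000] = 4.1246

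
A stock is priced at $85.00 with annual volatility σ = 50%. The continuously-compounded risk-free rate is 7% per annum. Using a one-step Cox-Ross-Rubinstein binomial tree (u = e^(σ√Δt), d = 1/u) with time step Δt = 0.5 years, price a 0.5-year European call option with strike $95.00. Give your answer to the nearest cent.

$11.62

CRR parameters: u = e^(σ√Δt) = e^(0.5·√0.5) = 1.4241, d = 1/u = 0.7022
Per-period rate: rΔt = 0.07·0.5 = 0.035, so R = e^0.035 = 1.0356
Risk-neutral probability p = (e^0.035 − 0.7022)/(1.4241 − 0.7022) = 0.3334/0.7219 = 0.4619
Terminal stock prices: S_u = 121.1, S_d = 59.69
Terminal payoffs (S − K): max(26.05, 0) = 26.05, max(-35.31, 0) = 0
Node 0 (S = 85): V_0 = e^(−0.035)·[0.4619·26.0501 + 0.5381·0.0000] = 11.6177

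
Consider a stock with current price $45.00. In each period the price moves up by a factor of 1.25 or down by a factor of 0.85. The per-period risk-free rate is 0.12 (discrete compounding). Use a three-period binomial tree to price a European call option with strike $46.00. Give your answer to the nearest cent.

Risk-neutral probability p = (1 + 0.12 − 0.85)/(1.25 − 0.85) = 0.2700/0.4000 = 0.6750
Terminal stock prices: S_uuu = 87.89, S_uud = 59.77, S_udd = 40.64, S_ddd = 27.64
Terminal payoffs (S − K): max(41.89, 0) = 41.89, max(13.77, 0) = 13.77, max(-5.359, 0) = 0, max(-18.36, 0) = 0
Node uu (S = 70.31): V_uu = 1/1.12·[0.6750·41.8906 + 0.3250·13.7656] = 29.2411
Node ud (S = 47.81): V_ud = 1/1.12·[0.6750·13.7656 + 0.3250·0.0000] = 8.2962
Node dd (S = 32.51): V_dd = 1/1.12·[0.6750·0.0000 + 0.3250·0.0000] = 0.0000
Node u (S = 56.25): V_u = 1/1.12·[0.6750·29.2411 + 0.3250·8.2962] = 20.0304
Node d (S = 38.25): V_d = 1/1.12·[0.6750·8.2962 + 0.3250·0.0000] = 5.0000
Node 0 (S = 45): V_0 = 1/1.12·[0.6750·20.0304 + 0.3250·5.0000] = 13.5228

$13.52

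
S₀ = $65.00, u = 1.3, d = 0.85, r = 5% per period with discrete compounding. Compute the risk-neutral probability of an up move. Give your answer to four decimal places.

Risk-neutral probability p = (1 + 0.05 − 0.85)/(1.3 − 0.85) = 0.2000/0.4500 = 0.4444

p = 0.4444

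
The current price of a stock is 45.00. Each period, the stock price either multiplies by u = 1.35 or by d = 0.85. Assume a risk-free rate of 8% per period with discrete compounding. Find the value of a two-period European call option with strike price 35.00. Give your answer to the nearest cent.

Risk-neutral probability p = (1 + 0.08 − 0.85)/(1.35 − 0.85) = 0.2300/0.5000 = 0.4600
Terminal stock prices: S_uu = 82.01, S_ud = 51.64, S_dd = 32.51
Terminal payoffs (S − K): max(47.01, 0) = 47.01, max(16.64, 0) = 16.64, max(-2.488, 0) = 0
Node u (S = 60.75): V_u = 1/1.08·[0.4600·47.0125 + 0.5400·16.6375] = 28.3426
Node d (S = 38.25): V_d = 1/1.08·[0.4600·16.6375 + 0.5400·0.0000] = 7.0863
Node 0 (S = 45): V_0 = 1/1.08·[0.4600·28.3426 + 0.5400·7.0863] = 15.6150

15.62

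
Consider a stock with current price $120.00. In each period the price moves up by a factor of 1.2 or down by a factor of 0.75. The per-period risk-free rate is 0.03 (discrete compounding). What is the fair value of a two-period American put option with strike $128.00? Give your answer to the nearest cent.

Risk-neutral probability p = (1 + 0.03 − 0.75)/(1.2 − 0.75) = 0.2800/0.4500 = 0.6222
Terminal stock prices: S_uu = 172.8, S_ud = 108, S_dd = 67.5
Terminal payoffs (K − S): max(-44.8, 0) = 0, max(20, 0) = 20, max(60.5, 0) = 60.5
Node u (S = 144): continuation = 1/1.03·[0.6222·0.0000 + 0.3778·20.0000] = 7.3355; exercise value = 0.0000 ≤ continuation, so V_u = 7.3355
Node d (S = 90): continuation = 1/1.03·[0.6222·20.0000 + 0.3778·60.5000] = 34.2718; exercise value = 38.0000 > continuation, so V_d = 38.0000 (exercise)
Node 0 (S = 120): continuation = 1/1.03·[0.6222·7.3355 + 0.3778·38.0000] = 18.3688; exercise value = 8.0000 ≤ continuation, so V_0 = 18.3688

$18.37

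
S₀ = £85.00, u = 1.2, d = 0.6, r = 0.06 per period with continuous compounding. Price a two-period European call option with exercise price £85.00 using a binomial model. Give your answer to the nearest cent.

Risk-neutral probability p = (e^0.06 − 0.6)/(1.2 − 0.6) = 0.4618/0.6000 = 0.7697
Terminal stock prices: S_uu = 122.4, S_ud = 61.2, S_dd = 30.6
Terminal payoffs (S − K): max(37.4, 0) = 37.4, max(-23.8, 0) = 0, max(-54.4, 0) = 0
Node u (S = 102): V_u = e^(−0.06)·[0.7697·37.4000 + 0.2303·0.0000] = 27.1113
Node d (S = 51): V_d = e^(−0.06)·[0.7697·0.0000 + 0.2303·0.0000] = 0.0000
Node 0 (S = 85): V_0 = e^(−0.06)·[0.7697·27.1113 + 0.2303·0.0000] = 19.6531

£19.65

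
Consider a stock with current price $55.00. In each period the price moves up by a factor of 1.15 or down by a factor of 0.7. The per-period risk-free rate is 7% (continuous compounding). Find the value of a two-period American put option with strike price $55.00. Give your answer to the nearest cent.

Risk-neutral probability p = (e^0.07 − 0.7)/(1.15 − 0.7) = 0.3725/0.4500 = 0.8278
Terminal stock prices: S_uu = 72.74, S_ud = 44.27, S_dd = 26.95
Terminal payoffs (K − S): max(-17.74, 0) = 0, max(10.73, 0) = 10.73, max(28.05, 0) = 28.05
Node u (S = 63.25): continuation = e^(−0.07)·[0.8278·0.0000 + 0.1722·10.7250] = 1.7220; exercise value = 0.0000 ≤ continuation, so V_u = 1.7220
Node d (S = 38.5): continuation = e^(−0.07)·[0.8278·10.7250 + 0.1722·28.0500] = 12.7817; exercise value = 16.5000 > continuation, so V_d = 16.5000 (exercise)
Node 0 (S = 55): continuation = e^(−0.07)·[0.8278·1.7220 + 0.1722·16.5000] = 3.9784; exercise value = 0.0000 ≤ continuation, so V_0 = 3.9784

$3.98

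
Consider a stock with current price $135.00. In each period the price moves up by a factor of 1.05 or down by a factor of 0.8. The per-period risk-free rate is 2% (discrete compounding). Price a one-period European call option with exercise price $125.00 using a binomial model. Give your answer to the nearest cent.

$14.45

Risk-neutral probability p = (1 + 0.02 − 0.8)/(1.05 − 0.8) = 0.2200/0.2500 = 0.8800
Terminal stock prices: S_u = 141.8, S_d = 108
Terminal payoffs (S − K): max(16.75, 0) = 16.75, max(-17, 0) = 0
Node 0 (S = 135): V_0 = 1/1.02·[0.8800·16.7500 + 0.1200·0.0000] = 14.4510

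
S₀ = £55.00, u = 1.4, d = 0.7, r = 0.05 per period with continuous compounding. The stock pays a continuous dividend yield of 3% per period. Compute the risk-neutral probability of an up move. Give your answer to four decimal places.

p = 0.4574

Per-period risk-free factor R = e^0.05 = 1.0513; dividend-adjusted growth = e^(0.05−0.03) = 1.0202.
Risk-neutral probability p = (1.0202 − 0.7)/(1.4 − 0.7) = 0.3202/0.7000 = 0.4574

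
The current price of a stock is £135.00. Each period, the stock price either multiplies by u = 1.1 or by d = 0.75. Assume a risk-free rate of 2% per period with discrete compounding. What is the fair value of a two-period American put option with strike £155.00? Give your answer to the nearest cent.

£20.00

Risk-neutral probability p = (1 + 0.02 − 0.75)/(1.1 − 0.75) = 0.2700/0.3500 = 0.7714
Terminal stock prices: S_uu = 163.4, S_ud = 111.4, S_dd = 75.94
Terminal payoffs (K − S): max(-8.35, 0) = 0, max(43.62, 0) = 43.62, max(79.06, 0) = 79.06
Node u (S = 148.5): continuation = 1/1.02·[0.7714·0.0000 + 0.2286·43.6250] = 9.7759; exercise value = 6.5000 ≤ continuation, so V_u = 9.7759
Node d (S = 101.2): continuation = 1/1.02·[0.7714·43.6250 + 0.2286·79.0625] = 50.7108; exercise value = 53.7500 > continuation, so V_d = 53.7500 (exercise)
Node 0 (S = 135): continuation = 1/1.02·[0.7714·9.7759 + 0.2286·53.7500] = 19.4384; exercise value = 20.0000 > continuation, so V_0 = 20.0000 (exercise)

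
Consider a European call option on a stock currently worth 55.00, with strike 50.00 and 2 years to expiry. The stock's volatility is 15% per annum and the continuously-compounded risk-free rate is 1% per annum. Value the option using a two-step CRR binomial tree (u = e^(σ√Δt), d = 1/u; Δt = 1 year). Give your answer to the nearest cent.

8.29

CRR parameters: u = e^(σ√Δt) = e^(0.15·√1) = 1.1618, d = 1/u = 0.8607
Per-period rate: rΔt = 0.01·1 = 0.01, so R = e^0.01 = 1.0101
Risk-neutral probability p = (e^0.01 − 0.8607)/(1.1618 − 0.8607) = 0.1493/0.3011 = 0.4959
Terminal stock prices: S_uu = 74.24, S_ud = 55, S_dd = 40.75
Terminal payoffs (S − K): max(24.24, 0) = 24.24, max(5, 0) = 5, max(-9.255, 0) = 0
Node u (S = 63.9): V_u = e^(−0.01)·[0.4959·24.2422 + 0.5041·5.0000] = 14.3984
Node d (S = 47.34): V_d = e^(−0.01)·[0.4959·5.0000 + 0.5041·0.0000] = 2.4551
Node 0 (S = 55): V_0 = e^(−0.01)·[0.4959·14.3984 + 0.5041·2.4551] = 8.2949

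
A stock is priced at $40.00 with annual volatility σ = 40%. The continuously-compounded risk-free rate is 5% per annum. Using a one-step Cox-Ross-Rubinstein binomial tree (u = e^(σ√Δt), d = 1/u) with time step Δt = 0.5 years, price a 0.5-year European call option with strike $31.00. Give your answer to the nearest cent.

$10.20

CRR parameters: u = e^(σ√Δt) = e^(0.4·√0.5) = 1.3269, d = 1/u = 0.7536
Per-period rate: rΔt = 0.05·0.5 = 0.025, so R = e^0.025 = 1.0253
Risk-neutral probability p = (e^0.025 − 0.7536)/(1.3269 − 0.7536) = 0.2717/0.5733 = 0.4739
Terminal stock prices: S_u = 53.08, S_d = 30.15
Terminal payoffs (S − K): max(22.08, 0) = 22.08, max(-0.8545, 0) = 0
Node 0 (S = 40): V_0 = e^(−0.025)·[0.4739·22.0759 + 0.5261·0.0000] = 10.2038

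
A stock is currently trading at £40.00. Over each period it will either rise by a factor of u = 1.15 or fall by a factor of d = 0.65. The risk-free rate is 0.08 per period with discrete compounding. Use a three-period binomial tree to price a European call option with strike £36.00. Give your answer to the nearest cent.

£12.54

Risk-neutral probability p = (1 + 0.08 − 0.65)/(1.15 − 0.65) = 0.4300/0.5000 = 0.8600
Terminal stock prices: S_uuu = 60.83, S_uud = 34.38, S_udd = 19.44, S_ddd = 10.98
Terminal payoffs (S − K): max(24.83, 0) = 24.83, max(-1.615, 0) = 0, max(-16.56, 0) = 0, max(-25.02, 0) = 0
Node uu (S = 52.9): V_uu = 1/1.08·[0.8600·24.8350 + 0.1400·0.0000] = 19.7760
Node ud (S = 29.9): V_ud = 1/1.08·[0.8600·0.0000 + 0.1400·0.0000] = 0.0000
Node dd (S = 16.9): V_dd = 1/1.08·[0.8600·0.0000 + 0.1400·0.0000] = 0.0000
Node u (S = 46): V_u = 1/1.08·[0.8600·19.7760 + 0.1400·0.0000] = 15.7476
Node d (S = 26): V_d = 1/1.08·[0.8600·0.0000 + 0.1400·0.0000] = 0.0000
Node 0 (S = 40): V_0 = 1/1.08·[0.8600·15.7476 + 0.1400·0.0000] = 12.5397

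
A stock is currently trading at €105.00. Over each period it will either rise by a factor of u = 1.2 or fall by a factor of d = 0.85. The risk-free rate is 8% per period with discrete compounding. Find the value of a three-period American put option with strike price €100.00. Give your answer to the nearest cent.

Risk-neutral probability p = (1 + 0.08 − 0.85)/(1.2 − 0.85) = 0.2300/0.3500 = 0.6571
Terminal stock prices: S_uuu = 181.4, S_uud = 128.5, S_udd = 91.03, S_ddd = 64.48
Terminal payoffs (K − S): max(-81.44, 0) = 0, max(-28.52, 0) = 0, max(8.965, 0) = 8.965, max(35.52, 0) = 35.52
Node uu (S = 151.2): continuation = 1/1.08·[0.6571·0.0000 + 0.3429·0.0000] = 0.0000; exercise value = 0.0000 ≤ continuation, so V_uu = 0.0000
Node ud (S = 107.1): continuation = 1/1.08·[0.6571·0.0000 + 0.3429·8.9650] = 2.8460; exercise value = 0.0000 ≤ continuation, so V_ud = 2.8460
Node dd (S = 75.86): continuation = 1/1.08·[0.6571·8.9650 + 0.3429·35.5169] = 16.7301; exercise value = 24.1375 > continuation, so V_dd = 24.1375 (exercise)
Node u (S = 126): continuation = 1/1.08·[0.6571·0.0000 + 0.3429·2.8460] = 0.9035; exercise value = 0.0000 ≤ continuation, so V_u = 0.9035
Node d (S = 89.25): continuation = 1/1.08·[0.6571·2.8460 + 0.3429·24.1375] = 9.3944; exercise value = 10.7500 > continuation, so V_d = 10.7500 (exercise)
Node 0 (S = 105): continuation = 1/1.08·[0.6571·0.9035 + 0.3429·10.7500] = 3.9624; exercise value = 0.0000 ≤ continuation, so V_0 = 3.9624

€3.96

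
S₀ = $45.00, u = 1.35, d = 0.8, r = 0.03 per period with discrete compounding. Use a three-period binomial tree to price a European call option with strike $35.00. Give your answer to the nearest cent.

$15.13

Risk-neutral probability p = (1 + 0.03 − 0.8)/(1.35 − 0.8) = 0.2300/0.5500 = 0.4182
Terminal stock prices: S_uuu = 110.7, S_uud = 65.61, S_udd = 38.88, S_ddd = 23.04
Terminal payoffs (S − K): max(75.72, 0) = 75.72, max(30.61, 0) = 30.61, max(3.88, 0) = 3.88, max(-11.96, 0) = 0
Node uu (S = 82.01): V_uu = 1/1.03·[0.4182·75.7169 + 0.5818·30.6100] = 48.0319
Node ud (S = 48.6): V_ud = 1/1.03·[0.4182·30.6100 + 0.5818·3.8800] = 14.6194
Node dd (S = 28.8): V_dd = 1/1.03·[0.4182·3.8800 + 0.5818·0.0000] = 1.5753
Node u (S = 60.75): V_u = 1/1.03·[0.4182·48.0319 + 0.5818·14.6194] = 27.7591
Node d (S = 36): V_d = 1/1.03·[0.4182·14.6194 + 0.5818·1.5753] = 6.8253
Node 0 (S = 45): V_0 = 1/1.03·[0.4182·27.7591 + 0.5818·6.8253] = 15.1257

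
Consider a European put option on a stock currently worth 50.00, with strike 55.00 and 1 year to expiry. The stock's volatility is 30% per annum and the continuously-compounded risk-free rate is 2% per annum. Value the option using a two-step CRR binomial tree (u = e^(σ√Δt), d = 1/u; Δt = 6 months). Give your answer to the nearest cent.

CRR parameters: u = e^(σ√Δt) = e^(0.3·√0.5) = 1.2363, d = 1/u = 0.8089
Per-period rate: rΔt = 0.02·0.5 = 0.01, so R = e^0.01 = 1.0101
Risk-neutral probability p = (e^0.01 − 0.8089)/(1.2363 − 0.8089) = 0.2012/0.4275 = 0.4707
Terminal stock prices: S_uu = 76.42, S_ud = 50, S_dd = 32.71
Terminal payoffs (K − S): max(-21.42, 0) = 0, max(5, 0) = 5, max(22.29, 0) = 22.29
Node u (S = 61.82): V_u = e^(−0.01)·[0.4707·0.0000 + 0.5293·5.0000] = 2.6203
Node d (S = 40.44): V_d = e^(−0.01)·[0.4707·5.0000 + 0.5293·22.2874] = 14.0098
Node 0 (S = 50): V_0 = e^(−0.01)·[0.4707·2.6203 + 0.5293·14.0098] = 8.5630

8.56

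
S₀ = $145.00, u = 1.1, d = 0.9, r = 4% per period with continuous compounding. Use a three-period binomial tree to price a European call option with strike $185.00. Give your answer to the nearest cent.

$2.47

Risk-neutral probability p = (e^0.04 − 0.9)/(1.1 − 0.9) = 0.1408/0.2000 = 0.7041
Terminal stock prices: S_uuu = 193, S_uud = 157.9, S_udd = 129.2, S_ddd = 105.7
Terminal payoffs (S − K): max(7.995, 0) = 7.995, max(-27.09, 0) = 0, max(-55.8, 0) = 0, max(-79.29, 0) = 0
Node uu (S = 175.5): V_uu = e^(−0.04)·[0.7041·7.9950 + 0.2959·0.0000] = 5.4082
Node ud (S = 143.6): V_ud = e^(−0.04)·[0.7041·0.0000 + 0.2959·0.0000] = 0.0000
Node dd (S = 117.5): V_dd = e^(−0.04)·[0.7041·0.0000 + 0.2959·0.0000] = 0.0000
Node u (S = 159.5): V_u = e^(−0.04)·[0.7041·5.4082 + 0.2959·0.0000] = 3.6584
Node d (S = 130.5): V_d = e^(−0.04)·[0.7041·0.0000 + 0.2959·0.0000] = 0.0000
Node 0 (S = 145): V_0 = e^(−0.04)·[0.7041·3.6584 + 0.2959·0.0000] = 2.4747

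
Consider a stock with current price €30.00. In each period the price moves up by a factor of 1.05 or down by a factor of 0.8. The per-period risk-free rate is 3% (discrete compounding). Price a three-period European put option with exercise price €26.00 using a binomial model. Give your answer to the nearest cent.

€0.10

Risk-neutral probability p = (1 + 0.03 − 0.8)/(1.05 − 0.8) = 0.2300/0.2500 = 0.9200
Terminal stock prices: S_uuu = 34.73, S_uud = 26.46, S_udd = 20.16, S_ddd = 15.36
Terminal payoffs (K − S): max(-8.729, 0) = 0, max(-0.46, 0) = 0, max(5.84, 0) = 5.84, max(10.64, 0) = 10.64
Node uu (S = 33.08): V_uu = 1/1.03·[0.9200·0.0000 + 0.0800·0.0000] = 0.0000
Node ud (S = 25.2): V_ud = 1/1.03·[0.9200·0.0000 + 0.0800·5.8400] = 0.4536
Node dd (S = 19.2): V_dd = 1/1.03·[0.9200·5.8400 + 0.0800·10.6400] = 6.0427
Node u (S = 31.5): V_u = 1/1.03·[0.9200·0.0000 + 0.0800·0.4536] = 0.0352
Node d (S = 24): V_d = 1/1.03·[0.9200·0.4536 + 0.0800·6.0427] = 0.8745
Node 0 (S = 30): V_0 = 1/1.03·[0.9200·0.0352 + 0.0800·0.8745] = 0.0994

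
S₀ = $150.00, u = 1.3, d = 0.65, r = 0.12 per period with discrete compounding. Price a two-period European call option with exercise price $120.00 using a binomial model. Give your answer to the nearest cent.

Risk-neutral probability p = (1 + 0.12 − 0.65)/(1.3 − 0.65) = 0.4700/0.6500 = 0.7231
Terminal stock prices: S_uu = 253.5, S_ud = 126.8, S_dd = 63.38
Terminal payoffs (S − K): max(133.5, 0) = 133.5, max(6.75, 0) = 6.75, max(-56.62, 0) = 0
Node u (S = 195): V_u = 1/1.12·[0.7231·133.5000 + 0.2769·6.7500] = 87.8571
Node d (S = 97.5): V_d = 1/1.12·[0.7231·6.7500 + 0.2769·0.0000] = 4.3578
Node 0 (S = 150): V_0 = 1/1.12·[0.7231·87.8571 + 0.2769·4.3578] = 57.7984

$57.80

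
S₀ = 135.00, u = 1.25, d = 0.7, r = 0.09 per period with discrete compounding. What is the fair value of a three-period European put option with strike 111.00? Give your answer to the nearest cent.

Risk-neutral probability p = (1 + 0.09 − 0.7)/(1.25 − 0.7) = 0.3900/0.5500 = 0.7091
Terminal stock prices: S_uuu = 263.7, S_uud = 147.7, S_udd = 82.69, S_ddd = 46.3
Terminal payoffs (K − S): max(-152.7, 0) = 0, max(-36.66, 0) = 0, max(28.31, 0) = 28.31, max(64.7, 0) = 64.7
Node uu (S = 210.9): V_uu = 1/1.09·[0.7091·0.0000 + 0.2909·0.0000] = 0.0000
Node ud (S = 118.1): V_ud = 1/1.09·[0.7091·0.0000 + 0.2909·28.3125] = 7.5563
Node dd (S = 66.15): V_dd = 1/1.09·[0.7091·28.3125 + 0.2909·64.6950] = 35.6849
Node u (S = 168.8): V_u = 1/1.09·[0.7091·0.0000 + 0.2909·7.5563] = 2.0167
Node d (S = 94.5): V_d = 1/1.09·[0.7091·7.5563 + 0.2909·35.6849] = 14.4396
Node 0 (S = 135): V_0 = 1/1.09·[0.7091·2.0167 + 0.2909·14.4396] = 5.1657

5.17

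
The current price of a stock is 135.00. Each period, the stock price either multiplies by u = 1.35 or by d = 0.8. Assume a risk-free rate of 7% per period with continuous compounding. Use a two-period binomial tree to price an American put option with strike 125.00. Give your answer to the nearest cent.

8.54

Risk-neutral probability p = (e^0.07 − 0.8)/(1.35 − 0.8) = 0.2725/0.5500 = 0.4955
Terminal stock prices: S_uu = 246, S_ud = 145.8, S_dd = 86.4
Terminal payoffs (K − S): max(-121, 0) = 0, max(-20.8, 0) = 0, max(38.6, 0) = 38.6
Node u (S = 182.2): continuation = e^(−0.07)·[0.4955·0.0000 + 0.5045·0.0000] = 0.0000; exercise value = 0.0000 ≤ continuation, so V_u = 0.0000
Node d (S = 108): continuation = e^(−0.07)·[0.4955·0.0000 + 0.5045·38.6000] = 18.1583; exercise value = 17.0000 ≤ continuation, so V_d = 18.1583
Node 0 (S = 135): continuation = e^(−0.07)·[0.4955·0.0000 + 0.5045·18.1583] = 8.5420; exercise value = 0.0000 ≤ continuation, so V_0 = 8.5420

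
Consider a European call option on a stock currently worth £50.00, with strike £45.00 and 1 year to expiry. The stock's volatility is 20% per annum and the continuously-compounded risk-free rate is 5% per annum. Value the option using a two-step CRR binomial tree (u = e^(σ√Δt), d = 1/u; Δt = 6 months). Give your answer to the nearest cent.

£8.58

CRR parameters: u = e^(σ√Δt) = e^(0.2·√0.5) = 1.1519, d = 1/u = 0.8681
Per-period rate: rΔt = 0.05·0.5 = 0.025, so R = e^0.025 = 1.0253
Risk-neutral probability p = (e^0.025 − 0.8681)/(1.1519 − 0.8681) = 0.1572/0.2838 = 0.5539
Terminal stock prices: S_uu = 66.34, S_ud = 50, S_dd = 37.68
Terminal payoffs (S − K): max(21.34, 0) = 21.34, max(5, 0) = 5, max(-7.318, 0) = 0
Node u (S = 57.6): V_u = e^(−0.025)·[0.5539·21.3448 + 0.4461·5.0000] = 13.7065
Node d (S = 43.41): V_d = e^(−0.025)·[0.5539·5.0000 + 0.4461·0.0000] = 2.7012
Node 0 (S = 50): V_0 = e^(−0.025)·[0.5539·13.7065 + 0.4461·2.7012] = 8.5799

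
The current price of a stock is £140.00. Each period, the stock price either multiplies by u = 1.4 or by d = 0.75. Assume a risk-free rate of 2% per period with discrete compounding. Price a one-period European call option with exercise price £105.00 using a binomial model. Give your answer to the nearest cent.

£37.06

Risk-neutral probability p = (1 + 0.02 − 0.75)/(1.4 − 0.75) = 0.2700/0.6500 = 0.4154
Terminal stock prices: S_u = 196, S_d = 105
Terminal payoffs (S − K): max(91, 0) = 91, max(0, 0) = 0
Node 0 (S = 140): V_0 = 1/1.02·[0.4154·91.0000 + 0.5846·0.0000] = 37.0588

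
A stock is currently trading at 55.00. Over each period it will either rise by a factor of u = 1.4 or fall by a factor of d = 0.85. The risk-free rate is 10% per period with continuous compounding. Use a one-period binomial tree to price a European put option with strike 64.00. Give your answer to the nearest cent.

8.37

Risk-neutral probability p = (e^0.1 − 0.85)/(1.4 − 0.85) = 0.2552/0.5500 = 0.4639
Terminal stock prices: S_u = 77, S_d = 46.75
Terminal payoffs (K − S): max(-13, 0) = 0, max(17.25, 0) = 17.25
Node 0 (S = 55): V_0 = e^(−0.1)·[0.4639·0.0000 + 0.5361·17.2500] = 8.3670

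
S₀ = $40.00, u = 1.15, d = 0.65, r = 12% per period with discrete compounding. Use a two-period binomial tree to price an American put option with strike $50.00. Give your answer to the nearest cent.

$10.00

Risk-neutral probability p = (1 + 0.12 − 0.65)/(1.15 − 0.65) = 0.4700/0.5000 = 0.9400
Terminal stock prices: S_uu = 52.9, S_ud = 29.9, S_dd = 16.9
Terminal payoffs (K − S): max(-2.9, 0) = 0, max(20.1, 0) = 20.1, max(33.1, 0) = 33.1
Node u (S = 46): continuation = 1/1.12·[0.9400·0.0000 + 0.0600·20.1000] = 1.0768; exercise value = 4.0000 > continuation, so V_u = 4.0000 (exercise)
Node d (S = 26): continuation = 1/1.12·[0.9400·20.1000 + 0.0600·33.1000] = 18.6429; exercise value = 24.0000 > continuation, so V_d = 24.0000 (exercise)
Node 0 (S = 40): continuation = 1/1.12·[0.9400·4.0000 + 0.0600·24.0000] = 4.6429; exercise value = 10.0000 > continuation, so V_0 = 10.0000 (exercise)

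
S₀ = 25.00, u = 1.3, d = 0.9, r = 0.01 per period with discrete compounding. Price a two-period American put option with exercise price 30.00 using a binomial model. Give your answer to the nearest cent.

5.53

Risk-neutral probability p = (1 + 0.01 − 0.9)/(1.3 − 0.9) = 0.1100/0.4000 = 0.2750
Terminal stock prices: S_uu = 42.25, S_ud = 29.25, S_dd = 20.25
Terminal payoffs (K − S): max(-12.25, 0) = 0, max(0.75, 0) = 0.75, max(9.75, 0) = 9.75
Node u (S = 32.5): continuation = 1/1.01·[0.2750·0.0000 + 0.7250·0.7500] = 0.5384; exercise value = 0.0000 ≤ continuation, so V_u = 0.5384
Node d (S = 22.5): continuation = 1/1.01·[0.2750·0.7500 + 0.7250·9.7500] = 7.2030; exercise value = 7.5000 > continuation, so V_d = 7.5000 (exercise)
Node 0 (S = 25): continuation = 1/1.01·[0.2750·0.5384 + 0.7250·7.5000] = 5.5302; exercise value = 5.0000 ≤ continuation, so V_0 = 5.5302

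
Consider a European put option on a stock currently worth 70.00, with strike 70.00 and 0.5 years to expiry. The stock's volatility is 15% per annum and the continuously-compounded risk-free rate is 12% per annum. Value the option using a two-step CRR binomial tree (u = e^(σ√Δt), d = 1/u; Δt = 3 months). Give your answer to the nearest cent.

0.92

CRR parameters: u = e^(σ√Δt) = e^(0.15·√0.25) = 1.0779, d = 1/u = 0.9277
Per-period rate: rΔt = 0.12·0.25 = 0.03, so R = e^0.03 = 1.0305
Risk-neutral probability p = (e^0.03 − 0.9277)/(1.0779 − 0.9277) = 0.1027/0.1501 = 0.6841
Terminal stock prices: S_uu = 81.33, S_ud = 70, S_dd = 60.25
Terminal payoffs (K − S): max(-11.33, 0) = 0, max(0, 0) = 0, max(9.75, 0) = 9.75
Node u (S = 75.45): V_u = e^(−0.03)·[0.6841·0.0000 + 0.3159·0.0000] = 0.0000
Node d (S = 64.94): V_d = e^(−0.03)·[0.6841·0.0000 + 0.3159·9.7504] = 2.9891
Node 0 (S = 70): V_0 = e^(−0.03)·[0.6841·0.0000 + 0.3159·2.9891] = 0.9164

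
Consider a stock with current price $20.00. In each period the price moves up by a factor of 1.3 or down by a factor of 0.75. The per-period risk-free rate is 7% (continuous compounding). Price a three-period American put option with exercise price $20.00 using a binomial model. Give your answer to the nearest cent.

$2.37

Risk-neutral probability p = (e^0.07 − 0.75)/(1.3 − 0.75) = 0.3225/0.5500 = 0.5864
Terminal stock prices: S_uuu = 43.94, S_uud = 25.35, S_udd = 14.62, S_ddd = 8.438
Terminal payoffs (K − S): max(-23.94, 0) = 0, max(-5.35, 0) = 0, max(5.375, 0) = 5.375, max(11.56, 0) = 11.56
Node uu (S = 33.8): continuation = e^(−0.07)·[0.5864·0.0000 + 0.4136·0.0000] = 0.0000; exercise value = 0.0000 ≤ continuation, so V_uu = 0.0000
Node ud (S = 19.5): continuation = e^(−0.07)·[0.5864·0.0000 + 0.4136·5.3750] = 2.0729; exercise value = 0.5000 ≤ continuation, so V_ud = 2.0729
Node dd (S = 11.25): continuation = e^(−0.07)·[0.5864·5.3750 + 0.4136·11.5625] = 7.3979; exercise value = 8.7500 > continuation, so V_dd = 8.7500 (exercise)
Node u (S = 26): continuation = e^(−0.07)·[0.5864·0.0000 + 0.4136·2.0729] = 0.7994; exercise value = 0.0000 ≤ continuation, so V_u = 0.7994
Node d (S = 15): continuation = e^(−0.07)·[0.5864·2.0729 + 0.4136·8.7500] = 4.5078; exercise value = 5.0000 > continuation, so V_d = 5.0000 (exercise)
Node 0 (S = 20): continuation = e^(−0.07)·[0.5864·0.7994 + 0.4136·5.0000] = 2.3654; exercise value = 0.0000 ≤ continuation, so V_0 = 2.3654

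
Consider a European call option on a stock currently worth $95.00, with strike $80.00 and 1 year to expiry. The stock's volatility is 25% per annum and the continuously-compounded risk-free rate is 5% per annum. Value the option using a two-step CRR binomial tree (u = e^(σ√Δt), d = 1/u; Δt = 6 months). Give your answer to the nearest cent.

CRR parameters: u = e^(σ√Δt) = e^(0.25·√0.5) = 1.1934, d = 1/u = 0.8380
Per-period rate: rΔt = 0.05·0.5 = 0.025, so R = e^0.025 = 1.0253
Risk-neutral probability p = (e^0.025 − 0.8380)/(1.1934 − 0.8380) = 0.1873/0.3554 = 0.5272
Terminal stock prices: S_uu = 135.3, S_ud = 95, S_dd = 66.71
Terminal payoffs (S − K): max(55.29, 0) = 55.29, max(15, 0) = 15, max(-13.29, 0) = 0
Node u (S = 113.4): V_u = e^(−0.025)·[0.5272·55.2913 + 0.4728·15.0000] = 35.3448
Node d (S = 79.61): V_d = e^(−0.025)·[0.5272·15.0000 + 0.4728·0.0000] = 7.7120
Node 0 (S = 95): V_0 = e^(−0.025)·[0.5272·35.3448 + 0.4728·7.7120] = 21.7286

$21.73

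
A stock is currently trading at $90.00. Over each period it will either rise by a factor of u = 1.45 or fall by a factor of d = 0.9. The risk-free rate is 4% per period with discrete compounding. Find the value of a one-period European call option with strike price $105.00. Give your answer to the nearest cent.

$6.24

Risk-neutral probability p = (1 + 0.04 − 0.9)/(1.45 − 0.9) = 0.1400/0.5500 = 0.2545
Terminal stock prices: S_u = 130.5, S_d = 81
Terminal payoffs (S − K): max(25.5, 0) = 25.5, max(-24, 0) = 0
Node 0 (S = 90): V_0 = 1/1.04·[0.2545·25.5000 + 0.7455·0.0000] = 6.2413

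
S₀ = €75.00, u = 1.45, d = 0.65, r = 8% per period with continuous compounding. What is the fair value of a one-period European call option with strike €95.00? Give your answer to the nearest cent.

Risk-neutral probability p = (e^0.08 − 0.65)/(1.45 − 0.65) = 0.4333/0.8000 = 0.5416
Terminal stock prices: S_u = 108.8, S_d = 48.75
Terminal payoffs (S − K): max(13.75, 0) = 13.75, max(-46.25, 0) = 0
Node 0 (S = 75): V_0 = e^(−0.08)·[0.5416·13.7500 + 0.4584·0.0000] = 6.8746

€6.87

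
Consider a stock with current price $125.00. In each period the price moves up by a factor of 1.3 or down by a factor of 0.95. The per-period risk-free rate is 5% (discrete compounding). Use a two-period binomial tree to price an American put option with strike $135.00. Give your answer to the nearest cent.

Risk-neutral probability p = (1 + 0.05 − 0.95)/(1.3 − 0.95) = 0.1000/0.3500 = 0.2857
Terminal stock prices: S_uu = 211.3, S_ud = 154.4, S_dd = 112.8
Terminal payoffs (K − S): max(-76.25, 0) = 0, max(-19.38, 0) = 0, max(22.19, 0) = 22.19
Node u (S = 162.5): continuation = 1/1.05·[0.2857·0.0000 + 0.7143·0.0000] = 0.0000; exercise value = 0.0000 ≤ continuation, so V_u = 0.0000
Node d (S = 118.8): continuation = 1/1.05·[0.2857·0.0000 + 0.7143·22.1875] = 15.0935; exercise value = 16.2500 > continuation, so V_d = 16.2500 (exercise)
Node 0 (S = 125): continuation = 1/1.05·[0.2857·0.0000 + 0.7143·16.2500] = 11.0544; exercise value = 10.0000 ≤ continuation, so V_0 = 11.0544

$11.05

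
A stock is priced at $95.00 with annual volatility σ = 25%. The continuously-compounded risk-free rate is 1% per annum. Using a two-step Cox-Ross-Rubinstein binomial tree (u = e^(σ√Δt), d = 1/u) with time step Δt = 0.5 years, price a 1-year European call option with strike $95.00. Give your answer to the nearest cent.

CRR parameters: u = e^(σ√Δt) = e^(0.25·√0.5) = 1.1934, d = 1/u = 0.8380
Per-period rate: rΔt = 0.01·0.5 = 0.005, so R = e^0.005 = 1.0050
Risk-neutral probability p = (e^0.005 − 0.8380)/(1.1934 − 0.8380) = 0.1670/0.3554 = 0.4700
Terminal stock prices: S_uu = 135.3, S_ud = 95, S_dd = 66.71
Terminal payoffs (S − K): max(40.29, 0) = 40.29, max(0, 0) = 0, max(-28.29, 0) = 0
Node u (S = 113.4): V_u = e^(−0.005)·[0.4700·40.2913 + 0.5300·0.0000] = 18.8434
Node d (S = 79.61): V_d = e^(−0.005)·[0.4700·0.0000 + 0.5300·0.0000] = 0.0000
Node 0 (S = 95): V_0 = e^(−0.005)·[0.4700·18.8434 + 0.5300·0.0000] = 8.8127

$8.81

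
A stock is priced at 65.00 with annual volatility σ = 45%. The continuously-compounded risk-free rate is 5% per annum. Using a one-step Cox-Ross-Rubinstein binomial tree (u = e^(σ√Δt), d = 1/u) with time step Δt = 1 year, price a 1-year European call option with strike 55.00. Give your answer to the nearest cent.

19.85

CRR parameters: u = e^(σ√Δt) = e^(0.45·√1) = 1.5683, d = 1/u = 0.6376
Per-period rate: rΔt = 0.05·1 = 0.05, so R = e^0.05 = 1.0513
Risk-neutral probability p = (e^0.05 − 0.6376)/(1.5683 − 0.6376) = 0.4136/0.9307 = 0.4445
Terminal stock prices: S_u = 101.9, S_d = 41.45
Terminal payoffs (S − K): max(46.94, 0) = 46.94, max(-13.55, 0) = 0
Node 0 (S = 65): V_0 = e^(−0.05)·[0.4445·46.9403 + 0.5555·0.0000] = 19.8452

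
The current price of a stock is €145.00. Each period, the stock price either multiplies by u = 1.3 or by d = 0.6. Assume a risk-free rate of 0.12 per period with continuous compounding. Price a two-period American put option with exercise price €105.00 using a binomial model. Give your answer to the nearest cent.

Risk-neutral probability p = (e^0.12 − 0.6)/(1.3 − 0.6) = 0.5275/0.7000 = 0.7536
Terminal stock prices: S_uu = 245.1, S_ud = 113.1, S_dd = 52.2
Terminal payoffs (K − S): max(-140.1, 0) = 0, max(-8.1, 0) = 0, max(52.8, 0) = 52.8
Node u (S = 188.5): continuation = e^(−0.12)·[0.7536·0.0000 + 0.2464·0.0000] = 0.0000; exercise value = 0.0000 ≤ continuation, so V_u = 0.0000
Node d (S = 87): continuation = e^(−0.12)·[0.7536·0.0000 + 0.2464·52.8000] = 11.5403; exercise value = 18.0000 > continuation, so V_d = 18.0000 (exercise)
Node 0 (S = 145): continuation = e^(−0.12)·[0.7536·0.0000 + 0.2464·18.0000] = 3.9342; exercise value = 0.0000 ≤ continuation, so V_0 = 3.9342

€3.93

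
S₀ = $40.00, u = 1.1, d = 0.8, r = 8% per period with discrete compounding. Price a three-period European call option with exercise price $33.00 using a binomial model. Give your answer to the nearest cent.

$13.85

Risk-neutral probability p = (1 + 0.08 − 0.8)/(1.1 − 0.8) = 0.2800/0.3000 = 0.9333
Terminal stock prices: S_uuu = 53.24, S_uud = 38.72, S_udd = 28.16, S_ddd = 20.48
Terminal payoffs (S − K): max(20.24, 0) = 20.24, max(5.72, 0) = 5.72, max(-4.84, 0) = 0, max(-12.52, 0) = 0
Node uu (S = 48.4): V_uu = 1/1.08·[0.9333·20.2400 + 0.0667·5.7200] = 17.8444
Node ud (S = 35.2): V_ud = 1/1.08·[0.9333·5.7200 + 0.0667·0.0000] = 4.9432
Node dd (S = 25.6): V_dd = 1/1.08·[0.9333·0.0000 + 0.0667·0.0000] = 0.0000
Node u (S = 44): V_u = 1/1.08·[0.9333·17.8444 + 0.0667·4.9432] = 15.7263
Node d (S = 32): V_d = 1/1.08·[0.9333·4.9432 + 0.0667·0.0000] = 4.2719
Node 0 (S = 40): V_0 = 1/1.08·[0.9333·15.7263 + 0.0667·4.2719] = 13.8543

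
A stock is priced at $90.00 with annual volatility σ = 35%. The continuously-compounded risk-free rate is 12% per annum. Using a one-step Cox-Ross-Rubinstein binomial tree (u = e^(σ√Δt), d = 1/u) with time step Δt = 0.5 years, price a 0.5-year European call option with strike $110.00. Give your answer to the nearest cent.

CRR parameters: u = e^(σ√Δt) = e^(0.35·√0.5) = 1.2808, d = 1/u = 0.7808
Per-period rate: rΔt = 0.12·0.5 = 0.06, so R = e^0.06 = 1.0618
Risk-neutral probability p = (e^0.06 − 0.7808)/(1.2808 − 0.7808) = 0.2811/0.5000 = 0.5621
Terminal stock prices: S_u = 115.3, S_d = 70.27
Terminal payoffs (S − K): max(5.272, 0) = 5.272, max(-39.73, 0) = 0
Node 0 (S = 90): V_0 = e^(−0.06)·[0.5621·5.2723 + 0.4379·0.0000] = 2.7910

$2.79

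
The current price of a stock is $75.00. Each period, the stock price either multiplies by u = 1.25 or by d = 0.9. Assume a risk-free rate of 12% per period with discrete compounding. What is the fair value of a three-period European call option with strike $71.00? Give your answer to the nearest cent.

$25.06

Risk-neutral probability p = (1 + 0.12 − 0.9)/(1.25 − 0.9) = 0.2200/0.3500 = 0.6286
Terminal stock prices: S_uuu = 146.5, S_uud = 105.5, S_udd = 75.94, S_ddd = 54.68
Terminal payoffs (S − K): max(75.48, 0) = 75.48, max(34.47, 0) = 34.47, max(4.938, 0) = 4.938, max(-16.32, 0) = 0
Node uu (S = 117.2): V_uu = 1/1.12·[0.6286·75.4844 + 0.3714·34.4688] = 53.7946
Node ud (S = 84.38): V_ud = 1/1.12·[0.6286·34.4688 + 0.3714·4.9375] = 20.9821
Node dd (S = 60.75): V_dd = 1/1.12·[0.6286·4.9375 + 0.3714·0.0000] = 2.7710
Node u (S = 93.75): V_u = 1/1.12·[0.6286·53.7946 + 0.3714·20.9821] = 37.1492
Node d (S = 67.5): V_d = 1/1.12·[0.6286·20.9821 + 0.3714·2.7710] = 12.6947
Node 0 (S = 75): V_0 = 1/1.12·[0.6286·37.1492 + 0.3714·12.6947] = 25.0590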